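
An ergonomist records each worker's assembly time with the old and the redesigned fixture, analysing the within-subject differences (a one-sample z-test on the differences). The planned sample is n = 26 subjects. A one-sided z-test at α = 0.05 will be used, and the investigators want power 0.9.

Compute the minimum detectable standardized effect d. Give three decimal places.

d ≈ 0.574

Need Φ(δ − 1.645) = 0.9, so δ = 1.645 + 1.282 = 2.926.
δ = d·√n ⇒ d = δ/√n = 2.926/√26 = 0.5739.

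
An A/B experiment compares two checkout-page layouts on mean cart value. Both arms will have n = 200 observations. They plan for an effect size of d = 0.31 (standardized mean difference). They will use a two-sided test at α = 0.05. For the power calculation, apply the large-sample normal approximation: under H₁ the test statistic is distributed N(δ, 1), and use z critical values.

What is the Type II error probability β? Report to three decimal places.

Noncentrality parameter: δ = d·√(n/2) = 0.31 × √(200/2) = 3.1000
Two-sided α = 0.05 → critical value z_{0.025} = 1.960.
Power = Φ(δ − 1.960) + Φ(−δ − 1.960) = Φ(1.140) + Φ(-5.060) = 0.8729 + 0.0000 = 0.8729.
Type II error: β = 1 − power = 1 − 0.8729 = 0.1271.

β ≈ 0.127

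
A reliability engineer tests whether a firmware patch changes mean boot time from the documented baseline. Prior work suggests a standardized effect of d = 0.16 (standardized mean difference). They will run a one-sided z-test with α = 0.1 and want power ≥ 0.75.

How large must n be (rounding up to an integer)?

n = 150

Set Φ(δ − 1.282) = 0.75; then δ − 1.282 = Φ⁻¹(0.75) = 0.674, giving δ = 1.956.
δ = d·√n ⇒ n = (δ/d)² = (1.956 / 0.16)² = 149.46.
Round up to the next whole unit.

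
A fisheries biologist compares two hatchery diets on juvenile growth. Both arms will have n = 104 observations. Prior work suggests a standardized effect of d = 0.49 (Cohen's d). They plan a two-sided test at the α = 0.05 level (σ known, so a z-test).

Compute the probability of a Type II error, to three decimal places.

β ≈ 0.058

Noncentrality parameter: δ = d·√(n/2) = 0.49 × √(104/2) = 3.5334
Two-sided α = 0.05 → critical value z_{0.025} = 1.960.
Power = Φ(δ − 1.960) + Φ(−δ − 1.960) = Φ(1.573) + Φ(-5.493) = 0.9422 + 0.0000 = 0.9422.
Type II error: β = 1 − power = 1 − 0.9422 = 0.0578.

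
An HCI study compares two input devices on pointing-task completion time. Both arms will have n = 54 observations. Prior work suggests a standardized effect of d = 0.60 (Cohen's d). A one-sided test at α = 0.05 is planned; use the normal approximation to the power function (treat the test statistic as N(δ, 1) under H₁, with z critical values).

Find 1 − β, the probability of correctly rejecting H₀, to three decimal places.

Noncentrality parameter: δ = d·√(n/2) = 0.60 × √(54/2) = 3.1177
Critical value for a one-sided test at α = 0.05: z_α = 1.645.
Power = P(Z > 1.645 − δ) = Φ(1.473) = 0.9296.

Power ≈ 0.930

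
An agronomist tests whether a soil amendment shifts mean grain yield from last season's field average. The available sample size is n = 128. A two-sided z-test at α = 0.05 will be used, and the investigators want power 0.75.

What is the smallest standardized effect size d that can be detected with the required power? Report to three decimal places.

Need Φ(δ − 1.960) = 0.75, so δ = 1.960 + 0.674 = 2.634.
(Lower-tail contribution to power is negligible for δ > 0.)
δ = d·√n ⇒ d = δ/√n = 2.634/√128 = 0.2329.

d ≈ 0.233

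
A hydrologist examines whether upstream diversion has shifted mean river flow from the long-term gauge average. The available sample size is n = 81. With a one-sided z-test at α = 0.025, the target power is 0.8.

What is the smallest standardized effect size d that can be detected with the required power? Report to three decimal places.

d ≈ 0.311

Required noncentrality: δ = z_{0.025} + z_{0.20} = 1.960 + 0.842 = 2.802.
δ = d·√n ⇒ d = δ/√n = 2.802/√81 = 0.3113.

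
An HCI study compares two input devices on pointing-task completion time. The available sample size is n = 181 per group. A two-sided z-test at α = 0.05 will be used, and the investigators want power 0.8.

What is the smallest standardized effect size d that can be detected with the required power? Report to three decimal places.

Need Φ(δ − 1.960) = 0.8, so δ = 1.960 + 0.842 = 2.802.
(Lower-tail contribution to power is negligible for δ > 0.)
δ = d·√(n/2) ⇒ d = δ/√(n/2) = 2.802/√(181/2) = 0.2945.

d ≈ 0.294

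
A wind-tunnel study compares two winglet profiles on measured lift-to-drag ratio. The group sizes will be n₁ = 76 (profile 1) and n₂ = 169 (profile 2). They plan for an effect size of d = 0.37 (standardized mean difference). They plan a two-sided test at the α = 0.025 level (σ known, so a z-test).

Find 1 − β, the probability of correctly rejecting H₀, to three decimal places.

Noncentrality parameter: δ = d / √(1/n₁ + 1/n₂) = 0.37 / √(1/76 + 1/169) = 2.6790
Critical value for a two-sided test at α = 0.025: z_{α/2} = 2.241.
Power = Φ(δ − 2.241) + Φ(−δ − 2.241) = Φ(0.438) + Φ(-4.920) = 0.6692 + 0.0000 = 0.6692.

Power ≈ 0.669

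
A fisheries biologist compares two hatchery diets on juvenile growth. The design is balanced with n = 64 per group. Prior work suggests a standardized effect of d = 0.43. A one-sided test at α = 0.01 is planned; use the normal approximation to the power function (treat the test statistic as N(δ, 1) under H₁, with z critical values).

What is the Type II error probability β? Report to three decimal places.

Noncentrality parameter: δ = d·√(n/2) = 0.43 × √(64/2) = 2.4324
One-sided α = 0.01 → critical value z_{0.01} = 2.326.
Power = P(Z > 2.326 − δ) = Φ(0.106) = 0.5422.
Type II error: β = 1 − power = 1 − 0.5422 = 0.4578.

β ≈ 0.458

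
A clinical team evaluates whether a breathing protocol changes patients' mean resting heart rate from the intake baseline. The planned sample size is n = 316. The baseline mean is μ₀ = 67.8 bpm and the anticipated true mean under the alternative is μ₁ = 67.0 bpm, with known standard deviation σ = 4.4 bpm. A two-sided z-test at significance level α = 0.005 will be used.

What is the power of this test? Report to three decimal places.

Power ≈ 0.665

Standardized effect: d = |μ₁ − μ₀| / σ = |67.0 − 67.8| / 4.4 = 0.1818
Noncentrality parameter: λ = d·√n = 0.1818 × √316 = 3.2321
Two-sided α = 0.005 → critical value z_{0.0025} = 2.807.
Power = Φ(λ − 2.807) + Φ(−λ − 2.807) = Φ(0.425) + Φ(-6.039) = 0.6646 + 0.0000 = 0.6646.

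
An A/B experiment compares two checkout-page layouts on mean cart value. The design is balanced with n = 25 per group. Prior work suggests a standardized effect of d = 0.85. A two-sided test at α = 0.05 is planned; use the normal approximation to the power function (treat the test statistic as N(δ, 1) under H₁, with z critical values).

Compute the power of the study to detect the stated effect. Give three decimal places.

Noncentrality parameter: δ = d·√(n/2) = 0.85 × √(25/2) = 3.0052
Critical value for a two-sided test at α = 0.05: z_{α/2} = 1.960.
Power = Φ(δ − 1.960) + Φ(−δ − 1.960) = Φ(1.045) + Φ(-4.965) = 0.8520 + 0.0000 = 0.8520.

Power ≈ 0.852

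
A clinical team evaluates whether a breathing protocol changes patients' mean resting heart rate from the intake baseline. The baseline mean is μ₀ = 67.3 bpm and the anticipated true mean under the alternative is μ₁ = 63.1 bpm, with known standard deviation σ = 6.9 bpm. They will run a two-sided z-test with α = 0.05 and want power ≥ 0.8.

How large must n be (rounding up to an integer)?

Standardized effect: d = |μ₁ − μ₀| / σ = |63.1 − 67.3| / 6.9 = 0.6087
For power 0.8 need Φ(δ − z_{0.025}) = 0.8, so δ = z_{0.025} + z_{0.20} = 1.960 + 0.842 = 2.802.
(The Φ(−δ − z_{α/2}) term is vanishingly small for δ > 0 and is dropped in the standard sample-size formula.)
δ = d·√n ⇒ n = (δ/d)² = (2.802 / 0.6087)² = 21.18.
Rounding up, n = 22.

n = 22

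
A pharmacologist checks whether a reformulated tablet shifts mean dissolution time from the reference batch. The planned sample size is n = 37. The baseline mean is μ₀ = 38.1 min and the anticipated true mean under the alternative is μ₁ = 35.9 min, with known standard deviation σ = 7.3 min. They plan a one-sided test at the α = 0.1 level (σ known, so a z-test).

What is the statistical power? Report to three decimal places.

Power ≈ 0.709

Standardized effect: d = |μ₁ − μ₀| / σ = |35.9 − 38.1| / 7.3 = 0.3014
Noncentrality parameter: δ = d·√n = 0.3014 × √37 = 1.8332
Critical value for a one-sided test at α = 0.1: z_α = 1.282.
Power = P(Z > 1.282 − δ) = Φ(0.552) = 0.7094.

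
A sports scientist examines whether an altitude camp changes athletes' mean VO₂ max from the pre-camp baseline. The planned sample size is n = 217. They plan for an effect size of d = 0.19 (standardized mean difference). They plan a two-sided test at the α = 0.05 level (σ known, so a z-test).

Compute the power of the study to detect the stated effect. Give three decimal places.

Power ≈ 0.799

Noncentrality parameter: δ = d·√n = 0.19 × √217 = 2.7989
Two-sided α = 0.05 → critical value z_{0.025} = 1.960.
Power = Φ(δ − 1.960) + Φ(−δ − 1.960) = Φ(0.839) + Φ(-4.759) = 0.7992 + 0.0000 = 0.7992.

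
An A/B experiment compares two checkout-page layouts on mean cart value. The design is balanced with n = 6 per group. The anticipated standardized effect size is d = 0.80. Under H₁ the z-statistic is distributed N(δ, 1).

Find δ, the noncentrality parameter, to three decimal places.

δ ≈ 1.386

δ = d·√(n/2) = 0.80 × √(6/2) = 1.3856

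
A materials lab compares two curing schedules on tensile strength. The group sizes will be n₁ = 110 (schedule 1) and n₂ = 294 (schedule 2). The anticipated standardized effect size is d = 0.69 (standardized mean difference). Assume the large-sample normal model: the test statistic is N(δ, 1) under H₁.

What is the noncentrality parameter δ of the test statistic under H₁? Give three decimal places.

δ ≈ 6.173

δ = d / √(1/n₁ + 1/n₂) = 0.69 / √(1/110 + 1/294) = 6.1735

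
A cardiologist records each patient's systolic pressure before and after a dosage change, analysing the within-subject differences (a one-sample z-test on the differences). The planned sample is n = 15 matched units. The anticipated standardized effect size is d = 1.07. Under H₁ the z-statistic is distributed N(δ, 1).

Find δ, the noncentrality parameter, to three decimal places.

δ ≈ 4.144

The noncentrality parameter scales effect size by the design's sample-size factor: δ = d·√n = 1.07 × √15 = 4.1441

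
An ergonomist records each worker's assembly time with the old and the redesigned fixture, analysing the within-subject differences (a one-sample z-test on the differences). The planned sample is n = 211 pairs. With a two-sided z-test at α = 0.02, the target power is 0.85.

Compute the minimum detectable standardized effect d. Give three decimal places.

Required noncentrality: δ = z_{0.01} + z_{0.15} = 2.326 + 1.036 = 3.363.
(Lower-tail contribution to power is negligible for δ > 0.)
δ = d·√n ⇒ d = δ/√n = 3.363/√211 = 0.2315.

d ≈ 0.232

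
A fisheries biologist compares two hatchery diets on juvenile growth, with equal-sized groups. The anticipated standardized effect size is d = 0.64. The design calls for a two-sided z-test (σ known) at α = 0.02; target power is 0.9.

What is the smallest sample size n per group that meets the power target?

For power 0.9 need Φ(δ − z_{0.01}) = 0.9, so δ = z_{0.01} + z_{0.10} = 2.326 + 1.282 = 3.608.
(For δ > 0 the lower-tail rejection region contributes negligibly to power, so the one-term inversion is standard.)
δ = d·√(n/2) ⇒ n = 2(δ/d)² = 2 × (3.608 / 0.64)² = 63.56.
Rounding up, n = 64 per group.

n = 64 per group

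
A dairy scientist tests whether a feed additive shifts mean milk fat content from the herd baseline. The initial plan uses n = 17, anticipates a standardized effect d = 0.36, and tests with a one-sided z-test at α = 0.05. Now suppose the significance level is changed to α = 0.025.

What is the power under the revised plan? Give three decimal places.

δ = d·√n = 0.36 × √17 = 1.4843 (unchanged). New critical value: z_{0.025} = 1.960.
Revised power = P(Z > 1.960 − δ) = Φ(-0.476) = 0.3172.

Power ≈ 0.317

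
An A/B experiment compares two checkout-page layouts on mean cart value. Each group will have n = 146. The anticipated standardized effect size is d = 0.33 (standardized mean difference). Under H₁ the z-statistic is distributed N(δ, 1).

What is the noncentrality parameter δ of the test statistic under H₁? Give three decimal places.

δ = d·√(n/2) = 0.33 × √(146/2) = 2.8195

δ ≈ 2.820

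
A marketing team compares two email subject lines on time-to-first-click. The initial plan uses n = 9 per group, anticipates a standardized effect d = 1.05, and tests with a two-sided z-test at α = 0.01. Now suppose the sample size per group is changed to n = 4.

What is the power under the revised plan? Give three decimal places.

Power ≈ 0.138

With n = 4 per group: δ = d·√(n/2) = 1.05 × √(4/2) = 1.4849. Critical value z_{0.005} = 2.576.
Revised power = Φ(δ − 2.576) + Φ(−δ − 2.576) = Φ(-1.091) + Φ(-4.061) = 0.1377 + 0.0000 = 0.1377.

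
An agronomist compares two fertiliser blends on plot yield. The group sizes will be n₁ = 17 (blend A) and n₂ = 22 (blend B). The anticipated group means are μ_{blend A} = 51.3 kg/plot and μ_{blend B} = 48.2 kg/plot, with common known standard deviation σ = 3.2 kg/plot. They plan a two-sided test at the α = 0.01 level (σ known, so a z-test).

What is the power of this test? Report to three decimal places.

Standardized effect: d = |μ_{blend A} − μ_{blend B}| / σ = |51.3 − 48.2| / 3.2 = 0.9688
Noncentrality parameter: δ = d / √(1/n₁ + 1/n₂) = 0.9688 / √(1/17 + 1/22) = 3.0000
Two-sided α = 0.01 → critical value z_{0.005} = 2.576.
Power = Φ(δ − 2.576) + Φ(−δ − 2.576) = Φ(0.424) + Φ(-5.576) = 0.6643 + 0.0000 = 0.6643.

Power ≈ 0.664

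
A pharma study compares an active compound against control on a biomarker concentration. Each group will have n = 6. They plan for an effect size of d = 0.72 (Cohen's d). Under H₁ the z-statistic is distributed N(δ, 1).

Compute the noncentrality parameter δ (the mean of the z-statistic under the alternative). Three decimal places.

δ = d·√(n/2) = 0.72 × √(6/2) = 1.2471

δ ≈ 1.247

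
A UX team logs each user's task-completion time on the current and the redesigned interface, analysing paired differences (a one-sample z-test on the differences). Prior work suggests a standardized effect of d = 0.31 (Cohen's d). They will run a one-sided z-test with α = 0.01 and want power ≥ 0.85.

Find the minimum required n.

Set Φ(δ − 2.326) = 0.85; then δ − 2.326 = Φ⁻¹(0.85) = 1.036, giving δ = 3.363.
δ = d·√n ⇒ n = (δ/d)² = (3.363 / 0.31)² = 117.67.
Round up to the next whole unit.

n = 118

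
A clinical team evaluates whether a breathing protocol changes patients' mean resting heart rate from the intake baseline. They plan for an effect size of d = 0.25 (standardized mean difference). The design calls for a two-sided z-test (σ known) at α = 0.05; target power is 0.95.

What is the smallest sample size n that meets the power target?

n = 208

Set Φ(δ − 1.960) = 0.95; then δ − 1.960 = Φ⁻¹(0.95) = 1.645, giving δ = 3.605.
(The Φ(−δ − z_{α/2}) term is vanishingly small for δ > 0 and is dropped in the standard sample-size formula.)
δ = d·√n ⇒ n = (δ/d)² = (3.605 / 0.25)² = 207.92.
Round up to the next whole unit.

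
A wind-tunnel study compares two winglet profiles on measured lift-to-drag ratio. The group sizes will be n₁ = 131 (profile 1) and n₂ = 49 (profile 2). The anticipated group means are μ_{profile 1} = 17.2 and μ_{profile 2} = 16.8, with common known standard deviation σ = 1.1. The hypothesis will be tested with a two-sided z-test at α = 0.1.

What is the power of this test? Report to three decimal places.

Power ≈ 0.701

Standardized effect: d = |μ_{profile 1} − μ_{profile 2}| / σ = |17.2 − 16.8| / 1.1 = 0.3636
Noncentrality parameter: δ = d / √(1/n₁ + 1/n₂) = 0.3636 / √(1/131 + 1/49) = 2.1715
Two-sided α = 0.1 → critical value z_{0.05} = 1.645.
Power = Φ(δ − 1.645) + Φ(−δ − 1.645) = Φ(0.527) + Φ(-3.816) = 0.7008 + 0.0001 = 0.7009.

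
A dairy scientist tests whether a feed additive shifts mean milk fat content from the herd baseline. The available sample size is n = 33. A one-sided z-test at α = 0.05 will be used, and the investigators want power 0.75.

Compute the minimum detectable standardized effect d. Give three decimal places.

d ≈ 0.404

Need Φ(δ − 1.645) = 0.75, so δ = 1.645 + 0.674 = 2.319.
δ = d·√n ⇒ d = δ/√n = 2.319/√33 = 0.4037.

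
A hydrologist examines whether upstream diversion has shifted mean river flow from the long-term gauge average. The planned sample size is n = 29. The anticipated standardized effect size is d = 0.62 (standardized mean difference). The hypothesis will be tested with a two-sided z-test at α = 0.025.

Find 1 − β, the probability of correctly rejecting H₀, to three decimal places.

Power ≈ 0.864

Noncentrality parameter: δ = d·√n = 0.62 × √29 = 3.3388
Two-sided α = 0.025 → critical value z_{0.0125} = 2.241.
Power = Φ(δ − 2.241) + Φ(−δ − 2.241) = Φ(1.097) + Φ(-5.580) = 0.8638 + 0.0000 = 0.8638.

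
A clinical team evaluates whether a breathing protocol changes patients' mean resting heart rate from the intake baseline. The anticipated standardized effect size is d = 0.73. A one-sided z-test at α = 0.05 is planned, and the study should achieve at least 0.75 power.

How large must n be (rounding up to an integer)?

For power 0.75 need Φ(δ − z_{0.05}) = 0.75, so δ = z_{0.05} + z_{0.25} = 1.645 + 0.674 = 2.319.
δ = d·√n ⇒ n = (δ/d)² = (2.319 / 0.73)² = 10.09.
Rounding up, n = 11.

n = 11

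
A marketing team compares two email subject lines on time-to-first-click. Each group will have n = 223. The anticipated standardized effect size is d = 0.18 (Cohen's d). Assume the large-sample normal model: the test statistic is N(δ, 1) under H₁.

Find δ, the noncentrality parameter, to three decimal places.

δ ≈ 1.901

The noncentrality parameter scales effect size by the design's sample-size factor: δ = d·√(n/2) = 0.18 × √(223/2) = 1.9007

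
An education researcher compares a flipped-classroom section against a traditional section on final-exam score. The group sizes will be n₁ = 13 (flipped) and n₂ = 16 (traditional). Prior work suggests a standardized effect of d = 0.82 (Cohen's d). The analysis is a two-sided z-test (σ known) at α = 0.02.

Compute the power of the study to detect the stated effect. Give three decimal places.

Noncentrality parameter: δ = d / √(1/n₁ + 1/n₂) = 0.82 / √(1/13 + 1/16) = 2.1961
Critical value for a two-sided test at α = 0.02: z_{α/2} = 2.326.
Power = Φ(δ − 2.326) + Φ(−δ − 2.326) = Φ(-0.130) + Φ(-4.522) = 0.4482 + 0.0000 = 0.4482.

Power ≈ 0.448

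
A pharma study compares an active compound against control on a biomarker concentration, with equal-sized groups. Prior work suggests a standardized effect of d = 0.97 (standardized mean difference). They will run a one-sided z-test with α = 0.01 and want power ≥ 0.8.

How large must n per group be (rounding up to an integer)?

n = 22 per group

For power 0.8 need Φ(δ − z_{0.01}) = 0.8, so δ = z_{0.01} + z_{0.20} = 2.326 + 0.842 = 3.168.
δ = d·√(n/2) ⇒ n = 2(δ/d)² = 2 × (3.168 / 0.97)² = 21.33.
Rounding up, n = 22 per group.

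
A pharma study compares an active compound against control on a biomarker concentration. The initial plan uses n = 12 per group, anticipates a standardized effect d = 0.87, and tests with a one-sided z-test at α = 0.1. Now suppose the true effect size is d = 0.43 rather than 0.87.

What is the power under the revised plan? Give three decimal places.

With d = 0.43: δ = d·√(n/2) = 0.43 × √(12/2) = 1.0533. Critical value z_{0.1} = 1.282.
Revised power = Φ(δ − 1.282) = Φ(-0.228) = 0.4097.

Power ≈ 0.410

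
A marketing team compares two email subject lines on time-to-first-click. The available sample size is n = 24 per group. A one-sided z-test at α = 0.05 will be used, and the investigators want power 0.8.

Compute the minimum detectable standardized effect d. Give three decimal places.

Required noncentrality: δ = z_{0.05} + z_{0.20} = 1.645 + 0.842 = 2.486.
δ = d·√(n/2) ⇒ d = δ/√(n/2) = 2.486/√(24/2) = 0.7178.

d ≈ 0.718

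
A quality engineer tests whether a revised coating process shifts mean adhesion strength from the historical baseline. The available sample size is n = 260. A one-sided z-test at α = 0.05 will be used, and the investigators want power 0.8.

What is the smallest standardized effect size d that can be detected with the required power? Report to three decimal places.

Need Φ(δ − 1.645) = 0.8, so δ = 1.645 + 0.842 = 2.486.
δ = d·√n ⇒ d = δ/√n = 2.486/√260 = 0.1542.

d ≈ 0.154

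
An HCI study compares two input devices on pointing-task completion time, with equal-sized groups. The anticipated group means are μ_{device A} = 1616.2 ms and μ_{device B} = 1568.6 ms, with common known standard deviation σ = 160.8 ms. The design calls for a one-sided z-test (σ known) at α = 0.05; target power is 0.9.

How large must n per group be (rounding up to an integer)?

Standardized effect: d = |μ_{device A} − μ_{device B}| / σ = |1616.2 − 1568.6| / 160.8 = 0.2960
Set Φ(δ − 1.645) = 0.9; then δ − 1.645 = Φ⁻¹(0.9) = 1.282, giving δ = 2.926.
δ = d·√(n/2) ⇒ n = 2(δ/d)² = 2 × (2.926 / 0.2960)² = 195.46.
Round up to the next whole unit.

n = 196 per group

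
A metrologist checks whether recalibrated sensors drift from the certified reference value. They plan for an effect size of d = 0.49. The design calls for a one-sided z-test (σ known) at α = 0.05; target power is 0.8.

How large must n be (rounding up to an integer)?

n = 26

For power 0.8 need Φ(δ − z_{0.05}) = 0.8, so δ = z_{0.05} + z_{0.20} = 1.645 + 0.842 = 2.486.
δ = d·√n ⇒ n = (δ/d)² = (2.486 / 0.49)² = 25.75.
Round up to the next whole unit.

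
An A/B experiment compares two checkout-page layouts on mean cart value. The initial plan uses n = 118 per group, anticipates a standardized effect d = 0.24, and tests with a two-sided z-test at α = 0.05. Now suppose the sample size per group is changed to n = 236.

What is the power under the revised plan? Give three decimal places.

Power ≈ 0.741

With n = 236 per group: δ = d·√(n/2) = 0.24 × √(236/2) = 2.6071. Critical value z_{0.025} = 1.960.
Revised power = Φ(δ − 1.960) + Φ(−δ − 1.960) = Φ(0.647) + Φ(-4.567) = 0.7412 + 0.0000 = 0.7412.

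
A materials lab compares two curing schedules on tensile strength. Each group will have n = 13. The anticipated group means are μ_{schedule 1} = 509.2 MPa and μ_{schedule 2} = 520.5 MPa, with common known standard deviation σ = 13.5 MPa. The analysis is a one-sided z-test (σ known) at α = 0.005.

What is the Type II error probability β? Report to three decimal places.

Standardized effect: d = |μ_{schedule 1} − μ_{schedule 2}| / σ = |509.2 − 520.5| / 13.5 = 0.8370
Noncentrality parameter: δ = d·√(n/2) = 0.8370 × √(13/2) = 2.1340
One-sided α = 0.005 → critical value z_{0.005} = 2.576.
Power = Φ(δ − 2.576) = Φ(-0.442) = 0.3293.
Type II error: β = 1 − power = 1 − 0.3293 = 0.6707.

β ≈ 0.671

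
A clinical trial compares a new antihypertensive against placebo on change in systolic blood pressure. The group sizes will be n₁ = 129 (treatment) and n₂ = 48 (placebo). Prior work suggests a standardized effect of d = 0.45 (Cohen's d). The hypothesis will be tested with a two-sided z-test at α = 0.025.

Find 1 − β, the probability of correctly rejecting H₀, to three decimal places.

Power ≈ 0.663

Noncentrality parameter: λ = d / √(1/n₁ + 1/n₂) = 0.45 / √(1/129 + 1/48) = 2.6616
Critical value for a two-sided test at α = 0.025: z_{α/2} = 2.241.
Power = Φ(λ − 2.241) + Φ(−λ − 2.241) = Φ(0.420) + Φ(-4.903) = 0.6628 + 0.0000 = 0.6628.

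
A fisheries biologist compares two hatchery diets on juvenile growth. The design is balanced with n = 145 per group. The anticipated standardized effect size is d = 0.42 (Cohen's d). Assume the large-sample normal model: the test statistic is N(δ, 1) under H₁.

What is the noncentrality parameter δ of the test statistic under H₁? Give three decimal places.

The noncentrality parameter scales effect size by the design's sample-size factor: δ = d·√(n/2) = 0.42 × √(145/2) = 3.5762

δ ≈ 3.576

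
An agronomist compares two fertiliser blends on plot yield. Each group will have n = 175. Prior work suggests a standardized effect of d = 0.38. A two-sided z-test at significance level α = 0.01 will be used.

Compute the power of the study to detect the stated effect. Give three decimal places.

Power ≈ 0.836

Noncentrality parameter: δ = d·√(n/2) = 0.38 × √(175/2) = 3.5546
Critical value for a two-sided test at α = 0.01: z_{α/2} = 2.576.
Power = Φ(δ − 2.576) + Φ(−δ − 2.576) = Φ(0.979) + Φ(-6.130) = 0.8361 + 0.0000 = 0.8361.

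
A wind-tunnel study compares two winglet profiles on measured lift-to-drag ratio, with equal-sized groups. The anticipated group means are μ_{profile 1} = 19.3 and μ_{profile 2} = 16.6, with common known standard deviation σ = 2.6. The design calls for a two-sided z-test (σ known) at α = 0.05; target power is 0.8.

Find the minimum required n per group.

n = 15 per group

Standardized effect: d = |μ_{profile 1} − μ_{profile 2}| / σ = |19.3 − 16.6| / 2.6 = 1.0385
Set Φ(δ − 1.960) = 0.8; then δ − 1.960 = Φ⁻¹(0.8) = 0.842, giving δ = 2.802.
(The Φ(−δ − z_{α/2}) term is vanishingly small for δ > 0 and is dropped in the standard sample-size formula.)
δ = d·√(n/2) ⇒ n = 2(δ/d)² = 2 × (2.802 / 1.0385)² = 14.56.
Rounding up, n = 15 per group.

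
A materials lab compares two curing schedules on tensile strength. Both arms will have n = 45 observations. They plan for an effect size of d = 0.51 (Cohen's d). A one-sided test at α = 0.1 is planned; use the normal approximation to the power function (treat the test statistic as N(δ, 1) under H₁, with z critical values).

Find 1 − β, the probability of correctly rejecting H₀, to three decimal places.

Power ≈ 0.872

Noncentrality parameter: δ = d·√(n/2) = 0.51 × √(45/2) = 2.4191
Critical value for a one-sided test at α = 0.1: z_α = 1.282.
Power = Φ(δ − 1.282) = Φ(1.138) = 0.8724.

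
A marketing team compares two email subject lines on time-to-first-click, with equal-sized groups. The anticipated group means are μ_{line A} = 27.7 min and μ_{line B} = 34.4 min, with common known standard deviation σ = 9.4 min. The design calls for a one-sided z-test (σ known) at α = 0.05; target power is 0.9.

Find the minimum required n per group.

Standardized effect: d = |μ_{line A} − μ_{line B}| / σ = |27.7 − 34.4| / 9.4 = 0.7128
Set Φ(δ − 1.645) = 0.9; then δ − 1.645 = Φ⁻¹(0.9) = 1.282, giving δ = 2.926.
δ = d·√(n/2) ⇒ n = 2(δ/d)² = 2 × (2.926 / 0.7128)² = 33.71.
Round up to the next whole unit.

n = 34 per group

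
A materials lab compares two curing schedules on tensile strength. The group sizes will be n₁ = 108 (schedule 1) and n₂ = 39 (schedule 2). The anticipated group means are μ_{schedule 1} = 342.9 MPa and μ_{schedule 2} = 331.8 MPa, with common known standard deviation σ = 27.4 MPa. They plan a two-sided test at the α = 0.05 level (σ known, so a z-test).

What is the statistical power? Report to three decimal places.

Standardized effect: d = |μ_{schedule 1} − μ_{schedule 2}| / σ = |342.9 − 331.8| / 27.4 = 0.4051
Noncentrality parameter: δ = d / √(1/n₁ + 1/n₂) = 0.4051 / √(1/108 + 1/39) = 2.1685
Two-sided α = 0.05 → critical value z_{0.025} = 1.960.
Power = Φ(δ − 1.960) + Φ(−δ − 1.960) = Φ(0.209) + Φ(-4.128) = 0.5826 + 0.0000 = 0.5826.

Power ≈ 0.583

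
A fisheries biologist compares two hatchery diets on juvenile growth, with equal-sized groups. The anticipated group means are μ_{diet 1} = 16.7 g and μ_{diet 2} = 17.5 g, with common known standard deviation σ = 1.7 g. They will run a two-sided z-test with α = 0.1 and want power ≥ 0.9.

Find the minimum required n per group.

Standardized effect: d = |μ_{diet 1} − μ_{diet 2}| / σ = |16.7 − 17.5| / 1.7 = 0.4706
For power 0.9 need Φ(δ − z_{0.05}) = 0.9, so δ = z_{0.05} + z_{0.10} = 1.645 + 1.282 = 2.926.
(The Φ(−δ − z_{α/2}) term is vanishingly small for δ > 0 and is dropped in the standard sample-size formula.)
δ = d·√(n/2) ⇒ n = 2(δ/d)² = 2 × (2.926 / 0.4706)² = 77.34.
Round up to the next whole unit.

n = 78 per group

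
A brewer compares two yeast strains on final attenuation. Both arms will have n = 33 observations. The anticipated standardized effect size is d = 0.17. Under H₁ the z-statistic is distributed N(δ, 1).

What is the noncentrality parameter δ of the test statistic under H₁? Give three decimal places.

δ = d·√(n/2) = 0.17 × √(33/2) = 0.6905

δ ≈ 0.691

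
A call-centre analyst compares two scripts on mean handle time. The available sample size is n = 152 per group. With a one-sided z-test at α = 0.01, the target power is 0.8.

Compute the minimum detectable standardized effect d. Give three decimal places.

Need Φ(δ − 2.326) = 0.8, so δ = 2.326 + 0.842 = 3.168.
δ = d·√(n/2) ⇒ d = δ/√(n/2) = 3.168/√(152/2) = 0.3634.

d ≈ 0.363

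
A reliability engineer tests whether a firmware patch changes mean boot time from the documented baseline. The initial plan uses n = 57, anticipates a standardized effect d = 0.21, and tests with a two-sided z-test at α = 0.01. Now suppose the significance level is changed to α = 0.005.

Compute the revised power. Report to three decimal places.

Power ≈ 0.111

δ = d·√n = 0.21 × √57 = 1.5855 (unchanged). New critical value: z_{0.0025} = 2.807.
Revised power = Φ(δ − 2.807) + Φ(−δ − 2.807) = Φ(-1.222) + Φ(-4.392) = 0.1109 + 0.0000 = 0.1109.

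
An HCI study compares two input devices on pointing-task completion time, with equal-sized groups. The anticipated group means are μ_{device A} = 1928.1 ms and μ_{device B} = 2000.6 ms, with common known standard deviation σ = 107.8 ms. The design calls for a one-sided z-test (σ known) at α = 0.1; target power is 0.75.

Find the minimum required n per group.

Standardized effect: d = |μ_{device A} − μ_{device B}| / σ = |1928.1 − 2000.6| / 107.8 = 0.6725
For power 0.75 need Φ(δ − z_{0.1}) = 0.75, so δ = z_{0.1} + z_{0.25} = 1.282 + 0.674 = 1.956.
δ = d·√(n/2) ⇒ n = 2(δ/d)² = 2 × (1.956 / 0.6725)² = 16.92.
Rounding up, n = 17 per group.

n = 17 per group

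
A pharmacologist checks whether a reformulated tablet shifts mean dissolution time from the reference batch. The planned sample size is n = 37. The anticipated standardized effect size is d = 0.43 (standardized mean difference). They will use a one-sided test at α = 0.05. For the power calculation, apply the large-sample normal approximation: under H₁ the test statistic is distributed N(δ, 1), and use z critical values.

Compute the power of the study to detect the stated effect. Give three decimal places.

Noncentrality parameter: δ = d·√n = 0.43 × √37 = 2.6156
One-sided α = 0.05 → critical value z_{0.05} = 1.645.
Power = P(Z > 1.645 − δ) = Φ(0.971) = 0.8342.

Power ≈ 0.834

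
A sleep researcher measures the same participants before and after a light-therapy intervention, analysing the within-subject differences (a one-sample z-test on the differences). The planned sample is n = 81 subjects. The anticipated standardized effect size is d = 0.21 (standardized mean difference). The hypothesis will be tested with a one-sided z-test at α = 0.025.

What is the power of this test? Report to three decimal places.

Power ≈ 0.472

Noncentrality parameter: λ = d·√n = 0.21 × √81 = 1.8900
One-sided α = 0.025 → critical value z_{0.025} = 1.960.
Power = Φ(λ − 1.960) = Φ(-0.070) = 0.4721.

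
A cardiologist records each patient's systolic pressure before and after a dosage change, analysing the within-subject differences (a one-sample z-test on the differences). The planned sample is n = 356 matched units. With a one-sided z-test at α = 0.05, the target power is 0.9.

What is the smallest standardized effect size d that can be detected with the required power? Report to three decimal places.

d ≈ 0.155

Need Φ(δ − 1.645) = 0.9, so δ = 1.645 + 1.282 = 2.926.
δ = d·√n ⇒ d = δ/√n = 2.926/√356 = 0.1551.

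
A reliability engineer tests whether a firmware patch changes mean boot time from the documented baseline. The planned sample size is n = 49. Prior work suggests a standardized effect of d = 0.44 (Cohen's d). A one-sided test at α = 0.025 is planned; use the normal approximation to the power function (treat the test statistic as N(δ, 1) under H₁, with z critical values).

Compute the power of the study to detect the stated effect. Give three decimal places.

Power ≈ 0.869

Noncentrality parameter: δ = d·√n = 0.44 × √49 = 3.0800
One-sided α = 0.025 → critical value z_{0.025} = 1.960.
Power = Φ(δ − 1.960) = Φ(1.120) = 0.8687.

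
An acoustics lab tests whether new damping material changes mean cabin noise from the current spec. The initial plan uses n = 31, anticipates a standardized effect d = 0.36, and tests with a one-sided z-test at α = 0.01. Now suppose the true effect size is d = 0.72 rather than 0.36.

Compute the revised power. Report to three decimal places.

With d = 0.72: δ = d·√n = 0.72 × √31 = 4.0088. Critical value z_{0.01} = 2.326.
Revised power = P(Z > 2.326 − δ) = Φ(1.682) = 0.9538.

Power ≈ 0.954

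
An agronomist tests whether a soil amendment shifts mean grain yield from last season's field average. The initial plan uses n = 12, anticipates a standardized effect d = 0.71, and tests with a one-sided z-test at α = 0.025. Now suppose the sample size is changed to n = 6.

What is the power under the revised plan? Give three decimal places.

With n = 6: δ = d·√n = 0.71 × √6 = 1.7391. Critical value z_{0.025} = 1.960.
Revised power = P(Z > 1.960 − δ) = Φ(-0.221) = 0.4126.

Power ≈ 0.413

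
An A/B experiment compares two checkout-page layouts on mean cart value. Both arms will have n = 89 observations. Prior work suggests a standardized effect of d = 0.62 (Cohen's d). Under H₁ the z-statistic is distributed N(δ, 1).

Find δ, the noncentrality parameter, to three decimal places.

δ ≈ 4.136

The noncentrality parameter scales effect size by the design's sample-size factor: δ = d·√(n/2) = 0.62 × √(89/2) = 4.1359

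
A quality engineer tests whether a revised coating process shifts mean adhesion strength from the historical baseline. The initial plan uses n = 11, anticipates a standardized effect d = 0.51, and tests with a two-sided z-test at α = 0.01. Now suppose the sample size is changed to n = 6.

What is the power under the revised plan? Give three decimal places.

Power ≈ 0.092

With n = 6: δ = d·√n = 0.51 × √6 = 1.2492. Critical value z_{0.005} = 2.576.
Revised power = Φ(δ − 2.576) + Φ(−δ − 2.576) = Φ(-1.327) + Φ(-3.825) = 0.0923 + 0.0001 = 0.0924.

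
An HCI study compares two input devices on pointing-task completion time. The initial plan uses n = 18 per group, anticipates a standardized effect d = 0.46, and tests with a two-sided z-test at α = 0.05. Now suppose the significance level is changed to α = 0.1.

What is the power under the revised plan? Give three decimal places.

Power ≈ 0.397

δ = d·√(n/2) = 0.46 × √(18/2) = 1.3800 (unchanged). New critical value: z_{0.05} = 1.645.
Revised power = Φ(δ − 1.645) + Φ(−δ − 1.645) = Φ(-0.265) + Φ(-3.025) = 0.3956 + 0.0012 = 0.3968.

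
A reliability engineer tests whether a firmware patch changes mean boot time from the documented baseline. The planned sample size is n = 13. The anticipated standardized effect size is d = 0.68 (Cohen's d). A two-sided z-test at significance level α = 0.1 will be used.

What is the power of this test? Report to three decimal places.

Noncentrality parameter: δ = d·√n = 0.68 × √13 = 2.4518
Critical value for a two-sided test at α = 0.1: z_{α/2} = 1.645.
Power = Φ(δ − 1.645) + Φ(−δ − 1.645) = Φ(0.807) + Φ(-4.097) = 0.7901 + 0.0000 = 0.7902.

Power ≈ 0.790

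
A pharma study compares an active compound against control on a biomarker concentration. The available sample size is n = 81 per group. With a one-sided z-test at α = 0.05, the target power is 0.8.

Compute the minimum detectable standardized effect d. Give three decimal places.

d ≈ 0.391

Required noncentrality: δ = z_{0.05} + z_{0.20} = 1.645 + 0.842 = 2.486.
δ = d·√(n/2) ⇒ d = δ/√(n/2) = 2.486/√(81/2) = 0.3907.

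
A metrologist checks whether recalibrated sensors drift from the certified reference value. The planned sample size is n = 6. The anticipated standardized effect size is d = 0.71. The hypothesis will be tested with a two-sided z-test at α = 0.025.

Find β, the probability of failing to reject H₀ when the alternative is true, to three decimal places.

β ≈ 0.692

Noncentrality parameter: λ = d·√n = 0.71 × √6 = 1.7391
Two-sided α = 0.025 → critical value z_{0.0125} = 2.241.
Power = Φ(λ − 2.241) + Φ(−λ − 2.241) = Φ(-0.502) + Φ(-3.981) = 0.3077 + 0.0000 = 0.3078.
Type II error: β = 1 − power = 1 − 0.3078 = 0.6922.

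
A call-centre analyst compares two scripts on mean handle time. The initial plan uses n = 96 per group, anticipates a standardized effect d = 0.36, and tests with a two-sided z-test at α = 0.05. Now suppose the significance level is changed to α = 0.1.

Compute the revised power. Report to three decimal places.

Power ≈ 0.802

δ = d·√(n/2) = 0.36 × √(96/2) = 2.4942 (unchanged). New critical value: z_{0.05} = 1.645.
Revised power = Φ(δ − 1.645) + Φ(−δ − 1.645) = Φ(0.849) + Φ(-4.139) = 0.8021 + 0.0000 = 0.8022.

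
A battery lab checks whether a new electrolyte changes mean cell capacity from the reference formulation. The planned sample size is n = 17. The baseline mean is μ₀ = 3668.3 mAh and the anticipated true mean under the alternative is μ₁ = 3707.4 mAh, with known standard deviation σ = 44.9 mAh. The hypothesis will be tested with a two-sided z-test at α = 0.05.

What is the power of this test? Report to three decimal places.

Standardized effect: d = |μ₁ − μ₀| / σ = |3707.4 − 3668.3| / 44.9 = 0.8708
Noncentrality parameter: δ = d·√n = 0.8708 × √17 = 3.5905
Critical value for a two-sided test at α = 0.05: z_{α/2} = 1.960.
Power = Φ(δ − 1.960) + Φ(−δ − 1.960) = Φ(1.631) + Φ(-5.550) = 0.9485 + 0.0000 = 0.9485.

Power ≈ 0.949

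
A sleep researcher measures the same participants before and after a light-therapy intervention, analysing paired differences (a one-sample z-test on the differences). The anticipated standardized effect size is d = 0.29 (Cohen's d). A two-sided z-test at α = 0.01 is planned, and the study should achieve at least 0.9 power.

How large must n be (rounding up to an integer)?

For power 0.9 need Φ(δ − z_{0.005}) = 0.9, so δ = z_{0.005} + z_{0.10} = 2.576 + 1.282 = 3.857.
(The Φ(−δ − z_{α/2}) term is vanishingly small for δ > 0 and is dropped in the standard sample-size formula.)
δ = d·√n ⇒ n = (δ/d)² = (3.857 / 0.29)² = 176.92.
Rounding up, n = 177.

n = 177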